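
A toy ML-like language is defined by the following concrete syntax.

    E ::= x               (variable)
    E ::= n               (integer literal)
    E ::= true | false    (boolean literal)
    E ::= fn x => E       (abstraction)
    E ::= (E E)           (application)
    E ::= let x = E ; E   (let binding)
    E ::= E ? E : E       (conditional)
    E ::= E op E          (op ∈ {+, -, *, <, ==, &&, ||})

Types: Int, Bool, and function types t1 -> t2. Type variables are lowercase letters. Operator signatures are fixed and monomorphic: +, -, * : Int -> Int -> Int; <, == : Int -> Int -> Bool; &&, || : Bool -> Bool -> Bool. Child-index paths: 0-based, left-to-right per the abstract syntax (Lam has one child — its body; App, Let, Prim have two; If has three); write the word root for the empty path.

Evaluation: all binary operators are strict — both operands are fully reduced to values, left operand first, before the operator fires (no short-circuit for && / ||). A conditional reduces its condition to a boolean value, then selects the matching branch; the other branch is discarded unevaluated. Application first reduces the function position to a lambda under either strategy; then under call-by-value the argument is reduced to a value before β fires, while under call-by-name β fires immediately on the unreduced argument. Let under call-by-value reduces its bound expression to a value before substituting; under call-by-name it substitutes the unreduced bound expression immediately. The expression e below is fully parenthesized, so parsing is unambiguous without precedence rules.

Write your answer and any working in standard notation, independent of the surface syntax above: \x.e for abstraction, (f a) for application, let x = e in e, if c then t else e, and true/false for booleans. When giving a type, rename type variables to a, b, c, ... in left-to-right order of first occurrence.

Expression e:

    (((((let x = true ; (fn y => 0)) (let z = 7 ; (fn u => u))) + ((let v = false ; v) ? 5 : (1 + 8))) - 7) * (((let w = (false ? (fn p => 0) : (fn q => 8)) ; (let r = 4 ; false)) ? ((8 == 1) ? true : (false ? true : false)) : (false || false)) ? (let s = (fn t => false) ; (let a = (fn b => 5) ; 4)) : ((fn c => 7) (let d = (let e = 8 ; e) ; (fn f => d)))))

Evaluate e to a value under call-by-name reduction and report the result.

Trace:
step 0: (((((let x = true in (\y.0)) (let z = 7 in (\u.u))) + (if (let v = false in v) then 5 else (1 + 8))) - 7) * (if (if (let w = (if false then (\p.0) else (\q.8)) in (let r = 4 in false)) then (if (8 == 1) then true else (if false then true else false)) else (false || false)) then (let s = (\t.false) in (let a = (\b.5) in 4)) else ((\c.7) (let d = (let e = 8 in e) in (\f.d)))))
step 1: [let@0.0.0.0] (((((\y.0) (let z = 7 in (\u.u))) + (if (let v = false in v) then 5 else (1 + 8))) - 7) * (if (if (let w = (if false then (\p.0) else (\q.8)) in (let r = 4 in false)) then (if (8 == 1) then true else (if false then true else false)) else (false || false)) then (let s = (\t.false) in (let a = (\b.5) in 4)) else ((\c.7) (let d = (let e = 8 in e) in (\f.d)))))
step 2: [beta@0.0.0] (((0 + (if (let v = false in v) then 5 else (1 + 8))) - 7) * (if (if (let w = (if false then (\p.0) else (\q.8)) in (let r = 4 in false)) then (if (8 == 1) then true else (if false then true else false)) else (false || false)) then (let s = (\t.false) in (let a = (\b.5) in 4)) else ((\c.7) (let d = (let e = 8 in e) in (\f.d)))))
step 3: [let@0.0.1.0] (((0 + (if false then 5 else (1 + 8))) - 7) * (if (if (let w = (if false then (\p.0) else (\q.8)) in (let r = 4 in false)) then (if (8 == 1) then true else (if false then true else false)) else (false || false)) then (let s = (\t.false) in (let a = (\b.5) in 4)) else ((\c.7) (let d = (let e = 8 in e) in (\f.d)))))
step 4: [if@0.0.1] (((0 + (1 + 8)) - 7) * (if (if (let w = (if false then (\p.0) else (\q.8)) in (let r = 4 in false)) then (if (8 == 1) then true else (if false then true else false)) else (false || false)) then (let s = (\t.false) in (let a = (\b.5) in 4)) else ((\c.7) (let d = (let e = 8 in e) in (\f.d)))))
step 5: [delta@0.0.1] (((0 + 9) - 7) * (if (if (let w = (if false then (\p.0) else (\q.8)) in (let r = 4 in false)) then (if (8 == 1) then true else (if false then true else false)) else (false || false)) then (let s = (\t.false) in (let a = (\b.5) in 4)) else ((\c.7) (let d = (let e = 8 in e) in (\f.d)))))
step 6: [delta@0.0] ((9 - 7) * (if (if (let w = (if false then (\p.0) else (\q.8)) in (let r = 4 in false)) then (if (8 == 1) then true else (if false then true else false)) else (false || false)) then (let s = (\t.false) in (let a = (\b.5) in 4)) else ((\c.7) (let d = (let e = 8 in e) in (\f.d)))))
step 7: [delta@0] (2 * (if (if (let w = (if false then (\p.0) else (\q.8)) in (let r = 4 in false)) then (if (8 == 1) then true else (if false then true else false)) else (false || false)) then (let s = (\t.false) in (let a = (\b.5) in 4)) else ((\c.7) (let d = (let e = 8 in e) in (\f.d)))))
step 8: [let@1.0.0] (2 * (if (if (let r = 4 in false) then (if (8 == 1) then true else (if false then true else false)) else (false || false)) then (let s = (\t.false) in (let a = (\b.5) in 4)) else ((\c.7) (let d = (let e = 8 in e) in (\f.d)))))
step 9: [let@1.0.0] (2 * (if (if false then (if (8 == 1) then true else (if false then true else false)) else (false || false)) then (let s = (\t.false) in (let a = (\b.5) in 4)) else ((\c.7) (let d = (let e = 8 in e) in (\f.d)))))
step 10: [if@1.0] (2 * (if (false || false) then (let s = (\t.false) in (let a = (\b.5) in 4)) else ((\c.7) (let d = (let e = 8 in e) in (\f.d)))))
step 11: [delta@1.0] (2 * (if false then (let s = (\t.false) in (let a = (\b.5) in 4)) else ((\c.7) (let d = (let e = 8 in e) in (\f.d)))))
step 12: [if@1] (2 * ((\c.7) (let d = (let e = 8 in e) in (\f.d))))
step 13: [beta@1] (2 * 7)
step 14: [delta@root] 14

Answer: 14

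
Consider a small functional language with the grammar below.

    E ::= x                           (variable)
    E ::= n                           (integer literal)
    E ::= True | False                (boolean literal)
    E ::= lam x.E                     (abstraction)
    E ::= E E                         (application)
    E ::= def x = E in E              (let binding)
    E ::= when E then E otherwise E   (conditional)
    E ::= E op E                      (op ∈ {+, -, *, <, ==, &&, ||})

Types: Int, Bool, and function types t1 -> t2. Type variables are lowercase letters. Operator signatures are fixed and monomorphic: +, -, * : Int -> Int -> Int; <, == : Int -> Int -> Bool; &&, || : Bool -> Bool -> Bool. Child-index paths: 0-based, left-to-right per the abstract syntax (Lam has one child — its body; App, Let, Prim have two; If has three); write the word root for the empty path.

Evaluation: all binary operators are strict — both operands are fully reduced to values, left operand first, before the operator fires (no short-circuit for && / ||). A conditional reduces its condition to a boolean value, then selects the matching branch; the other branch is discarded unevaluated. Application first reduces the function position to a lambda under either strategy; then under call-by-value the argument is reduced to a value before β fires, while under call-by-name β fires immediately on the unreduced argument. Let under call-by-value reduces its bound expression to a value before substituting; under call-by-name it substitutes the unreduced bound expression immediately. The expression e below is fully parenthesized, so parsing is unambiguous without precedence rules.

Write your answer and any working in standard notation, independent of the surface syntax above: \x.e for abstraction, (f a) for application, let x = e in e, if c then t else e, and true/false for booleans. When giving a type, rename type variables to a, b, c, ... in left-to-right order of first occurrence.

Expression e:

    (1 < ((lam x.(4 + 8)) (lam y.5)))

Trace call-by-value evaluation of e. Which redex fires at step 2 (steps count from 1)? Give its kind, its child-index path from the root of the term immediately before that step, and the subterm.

Answer: delta at 1 : (4 + 8)

Trace:
step 0: (1 < ((\x.(4 + 8)) (\y.5)))
step 1: [beta@1] (1 < (4 + 8))
step 2: [delta@1] (1 < 12)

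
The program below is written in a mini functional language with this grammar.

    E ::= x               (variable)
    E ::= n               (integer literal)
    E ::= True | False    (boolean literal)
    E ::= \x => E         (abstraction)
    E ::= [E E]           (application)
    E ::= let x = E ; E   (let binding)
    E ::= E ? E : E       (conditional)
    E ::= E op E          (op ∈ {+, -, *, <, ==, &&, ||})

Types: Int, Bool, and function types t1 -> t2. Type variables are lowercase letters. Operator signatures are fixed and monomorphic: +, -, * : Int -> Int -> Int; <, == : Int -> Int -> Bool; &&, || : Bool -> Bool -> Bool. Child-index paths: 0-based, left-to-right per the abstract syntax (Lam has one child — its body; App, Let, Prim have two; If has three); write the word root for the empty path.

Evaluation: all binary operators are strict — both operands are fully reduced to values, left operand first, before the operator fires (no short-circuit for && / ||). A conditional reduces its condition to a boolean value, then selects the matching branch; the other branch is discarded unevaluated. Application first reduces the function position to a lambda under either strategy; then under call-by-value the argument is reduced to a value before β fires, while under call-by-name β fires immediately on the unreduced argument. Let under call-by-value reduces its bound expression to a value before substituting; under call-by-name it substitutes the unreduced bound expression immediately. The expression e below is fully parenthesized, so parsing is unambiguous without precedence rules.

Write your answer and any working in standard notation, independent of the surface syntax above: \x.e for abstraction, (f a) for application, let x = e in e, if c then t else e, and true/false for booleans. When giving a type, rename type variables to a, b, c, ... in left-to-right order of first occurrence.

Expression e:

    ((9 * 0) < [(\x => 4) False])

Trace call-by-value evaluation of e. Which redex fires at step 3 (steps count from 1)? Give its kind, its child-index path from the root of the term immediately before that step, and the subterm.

Trace:
step 0: ((9 * 0) < ((\x.4) false))
step 1: [delta@0] (0 < ((\x.4) false))
step 2: [beta@1] (0 < 4)
step 3: [delta@root] true

Answer: delta at root : (0 < 4)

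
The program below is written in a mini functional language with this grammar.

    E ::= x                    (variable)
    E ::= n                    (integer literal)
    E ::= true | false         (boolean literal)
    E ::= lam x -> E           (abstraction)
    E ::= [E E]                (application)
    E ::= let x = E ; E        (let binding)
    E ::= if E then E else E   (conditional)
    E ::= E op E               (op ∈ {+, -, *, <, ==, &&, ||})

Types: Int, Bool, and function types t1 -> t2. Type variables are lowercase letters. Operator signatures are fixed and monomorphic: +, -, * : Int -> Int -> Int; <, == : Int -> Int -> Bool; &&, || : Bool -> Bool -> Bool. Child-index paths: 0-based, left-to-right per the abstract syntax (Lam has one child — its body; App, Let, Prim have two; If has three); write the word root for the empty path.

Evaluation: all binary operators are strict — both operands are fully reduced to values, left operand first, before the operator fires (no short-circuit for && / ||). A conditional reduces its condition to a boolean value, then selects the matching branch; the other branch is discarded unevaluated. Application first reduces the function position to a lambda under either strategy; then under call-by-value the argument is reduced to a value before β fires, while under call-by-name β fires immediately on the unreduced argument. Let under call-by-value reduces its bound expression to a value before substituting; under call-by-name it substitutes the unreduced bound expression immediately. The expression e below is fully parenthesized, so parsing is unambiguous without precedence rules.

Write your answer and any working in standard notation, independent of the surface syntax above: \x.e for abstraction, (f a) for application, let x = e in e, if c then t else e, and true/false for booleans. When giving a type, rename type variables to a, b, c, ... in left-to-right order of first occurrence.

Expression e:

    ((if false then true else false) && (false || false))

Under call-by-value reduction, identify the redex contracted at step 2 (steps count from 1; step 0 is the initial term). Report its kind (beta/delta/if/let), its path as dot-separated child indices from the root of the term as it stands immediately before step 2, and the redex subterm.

Derivation:
step 0: ((if false then true else false) && (false || false))
step 1: [if@0] (false && (false || false))
step 2: [delta@1] (false && false)

Answer: delta at 1 : (false || false)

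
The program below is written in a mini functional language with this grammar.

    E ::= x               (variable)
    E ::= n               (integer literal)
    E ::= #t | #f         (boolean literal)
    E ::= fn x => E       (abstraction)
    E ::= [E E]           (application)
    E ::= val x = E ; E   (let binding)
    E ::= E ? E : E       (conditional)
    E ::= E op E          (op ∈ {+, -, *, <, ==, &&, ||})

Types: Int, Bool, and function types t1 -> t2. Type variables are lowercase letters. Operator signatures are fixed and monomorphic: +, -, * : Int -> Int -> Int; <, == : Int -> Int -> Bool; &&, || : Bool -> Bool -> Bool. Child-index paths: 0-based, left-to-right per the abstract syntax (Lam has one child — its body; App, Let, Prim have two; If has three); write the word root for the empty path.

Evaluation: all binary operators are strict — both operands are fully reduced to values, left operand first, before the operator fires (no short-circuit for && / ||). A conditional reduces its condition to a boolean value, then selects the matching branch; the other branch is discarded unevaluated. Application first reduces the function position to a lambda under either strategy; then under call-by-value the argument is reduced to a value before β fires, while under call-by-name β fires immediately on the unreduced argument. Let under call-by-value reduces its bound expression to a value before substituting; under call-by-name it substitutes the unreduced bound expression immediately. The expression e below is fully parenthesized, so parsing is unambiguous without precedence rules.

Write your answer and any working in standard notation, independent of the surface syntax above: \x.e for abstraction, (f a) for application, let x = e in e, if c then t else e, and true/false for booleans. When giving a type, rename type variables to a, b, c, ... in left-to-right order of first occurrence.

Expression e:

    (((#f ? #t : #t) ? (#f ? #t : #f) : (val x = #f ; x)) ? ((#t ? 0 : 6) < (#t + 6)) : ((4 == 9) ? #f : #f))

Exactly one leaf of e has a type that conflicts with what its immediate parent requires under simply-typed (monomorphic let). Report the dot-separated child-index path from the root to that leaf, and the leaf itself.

Answer: 1.1.0 : true

Trace:
  unify Bool ~ Bool
  unify Bool ~ Bool
  unify Bool ~ Bool
  unify Bool ~ Bool
  unify Bool ~ Bool
let x : Bool
x : Bool
  unify Bool ~ Bool
  unify Bool ~ Bool
  unify Bool ~ Bool
  unify Int ~ Int
  unify Int ~ Int
  unify Bool ~ Int
  FAIL: mismatch Bool ~ Int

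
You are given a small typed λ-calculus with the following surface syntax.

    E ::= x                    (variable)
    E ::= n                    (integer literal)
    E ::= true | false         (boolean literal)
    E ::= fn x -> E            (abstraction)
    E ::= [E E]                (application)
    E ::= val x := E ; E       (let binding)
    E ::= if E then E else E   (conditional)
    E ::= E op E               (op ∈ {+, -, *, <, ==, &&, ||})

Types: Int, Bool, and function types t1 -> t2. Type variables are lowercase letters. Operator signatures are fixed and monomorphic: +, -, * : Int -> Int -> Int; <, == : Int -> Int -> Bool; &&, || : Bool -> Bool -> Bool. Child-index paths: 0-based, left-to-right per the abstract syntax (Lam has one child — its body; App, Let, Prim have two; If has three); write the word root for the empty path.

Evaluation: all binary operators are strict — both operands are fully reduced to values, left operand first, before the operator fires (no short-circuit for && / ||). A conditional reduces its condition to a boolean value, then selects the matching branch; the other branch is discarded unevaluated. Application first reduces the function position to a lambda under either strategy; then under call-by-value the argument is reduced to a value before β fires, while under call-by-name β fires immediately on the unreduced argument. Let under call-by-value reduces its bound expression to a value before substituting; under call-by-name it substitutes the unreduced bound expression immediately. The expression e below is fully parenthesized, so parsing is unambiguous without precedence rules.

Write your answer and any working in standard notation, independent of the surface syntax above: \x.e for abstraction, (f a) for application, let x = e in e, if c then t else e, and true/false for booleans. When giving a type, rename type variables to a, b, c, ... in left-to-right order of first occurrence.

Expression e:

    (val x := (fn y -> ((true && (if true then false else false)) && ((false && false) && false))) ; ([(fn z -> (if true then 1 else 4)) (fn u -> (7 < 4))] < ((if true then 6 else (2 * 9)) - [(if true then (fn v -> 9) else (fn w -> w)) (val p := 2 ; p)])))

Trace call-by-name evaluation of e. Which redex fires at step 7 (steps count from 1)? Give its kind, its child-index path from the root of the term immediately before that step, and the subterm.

Working:
step 0: (let x = (\y.((true && (if true then false else false)) && ((false && false) && false))) in (((\z.(if true then 1 else 4)) (\u.(7 < 4))) < ((if true then 6 else (2 * 9)) - ((if true then (\v.9) else (\w.w)) (let p = 2 in p)))))
step 1: [let@root] (((\z.(if true then 1 else 4)) (\u.(7 < 4))) < ((if true then 6 else (2 * 9)) - ((if true then (\v.9) else (\w.w)) (let p = 2 in p))))
step 2: [beta@0] ((if true then 1 else 4) < ((if true then 6 else (2 * 9)) - ((if true then (\v.9) else (\w.w)) (let p = 2 in p))))
step 3: [if@0] (1 < ((if true then 6 else (2 * 9)) - ((if true then (\v.9) else (\w.w)) (let p = 2 in p))))
step 4: [if@1.0] (1 < (6 - ((if true then (\v.9) else (\w.w)) (let p = 2 in p))))
step 5: [if@1.1.0] (1 < (6 - ((\v.9) (let p = 2 in p))))
step 6: [beta@1.1] (1 < (6 - 9))
step 7: [delta@1] (1 < -3)

Answer: delta at 1 : (6 - 9)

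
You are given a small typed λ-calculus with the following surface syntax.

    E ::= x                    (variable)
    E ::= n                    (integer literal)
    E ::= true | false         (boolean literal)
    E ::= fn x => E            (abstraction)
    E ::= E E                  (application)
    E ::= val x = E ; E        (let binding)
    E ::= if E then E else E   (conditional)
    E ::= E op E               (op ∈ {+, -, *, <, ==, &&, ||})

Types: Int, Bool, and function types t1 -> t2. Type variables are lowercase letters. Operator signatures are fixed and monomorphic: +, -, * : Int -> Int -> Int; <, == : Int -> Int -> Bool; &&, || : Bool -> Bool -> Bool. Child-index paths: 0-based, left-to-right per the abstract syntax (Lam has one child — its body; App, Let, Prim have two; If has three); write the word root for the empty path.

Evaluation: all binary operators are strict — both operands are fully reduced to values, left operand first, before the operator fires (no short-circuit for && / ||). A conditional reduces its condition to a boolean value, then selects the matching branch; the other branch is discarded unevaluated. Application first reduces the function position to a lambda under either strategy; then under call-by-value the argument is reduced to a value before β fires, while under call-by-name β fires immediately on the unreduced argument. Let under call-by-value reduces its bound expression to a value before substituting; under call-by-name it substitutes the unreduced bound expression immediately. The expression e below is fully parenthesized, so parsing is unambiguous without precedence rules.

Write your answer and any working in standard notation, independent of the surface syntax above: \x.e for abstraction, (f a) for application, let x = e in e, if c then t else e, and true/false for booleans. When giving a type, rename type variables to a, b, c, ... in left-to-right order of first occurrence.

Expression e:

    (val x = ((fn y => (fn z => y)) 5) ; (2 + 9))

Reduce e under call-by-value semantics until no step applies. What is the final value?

Answer: 11

Derivation:
step 0: (let x = ((\y.(\z.y)) 5) in (2 + 9))
step 1: [beta@0] (let x = (\z.5) in (2 + 9))
step 2: [let@root] (2 + 9)
step 3: [delta@root] 11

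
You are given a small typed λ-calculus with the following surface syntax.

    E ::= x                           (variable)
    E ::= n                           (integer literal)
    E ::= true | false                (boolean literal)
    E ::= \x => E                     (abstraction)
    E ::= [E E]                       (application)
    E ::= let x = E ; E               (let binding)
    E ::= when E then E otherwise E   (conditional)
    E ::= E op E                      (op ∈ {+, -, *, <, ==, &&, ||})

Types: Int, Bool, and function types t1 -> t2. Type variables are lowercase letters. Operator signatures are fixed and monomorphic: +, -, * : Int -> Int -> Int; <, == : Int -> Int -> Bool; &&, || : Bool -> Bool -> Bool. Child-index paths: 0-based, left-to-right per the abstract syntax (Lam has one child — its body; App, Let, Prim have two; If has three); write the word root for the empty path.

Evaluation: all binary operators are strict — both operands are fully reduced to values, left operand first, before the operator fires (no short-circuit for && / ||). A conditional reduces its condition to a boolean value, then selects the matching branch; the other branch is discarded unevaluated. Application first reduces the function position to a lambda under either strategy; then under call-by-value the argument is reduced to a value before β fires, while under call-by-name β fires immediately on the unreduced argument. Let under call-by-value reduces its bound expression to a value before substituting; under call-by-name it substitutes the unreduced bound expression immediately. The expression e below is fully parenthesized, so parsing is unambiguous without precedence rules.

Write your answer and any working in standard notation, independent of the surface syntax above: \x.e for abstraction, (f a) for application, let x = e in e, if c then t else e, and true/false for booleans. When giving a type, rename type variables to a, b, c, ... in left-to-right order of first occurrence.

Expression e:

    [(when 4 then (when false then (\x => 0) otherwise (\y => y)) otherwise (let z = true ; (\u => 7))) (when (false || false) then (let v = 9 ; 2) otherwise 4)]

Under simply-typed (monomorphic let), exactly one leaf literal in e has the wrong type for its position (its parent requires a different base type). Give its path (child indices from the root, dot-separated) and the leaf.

Answer: 0.0 : 4

Working:
  unify Int ~ Bool
  FAIL: mismatch Int ~ Bool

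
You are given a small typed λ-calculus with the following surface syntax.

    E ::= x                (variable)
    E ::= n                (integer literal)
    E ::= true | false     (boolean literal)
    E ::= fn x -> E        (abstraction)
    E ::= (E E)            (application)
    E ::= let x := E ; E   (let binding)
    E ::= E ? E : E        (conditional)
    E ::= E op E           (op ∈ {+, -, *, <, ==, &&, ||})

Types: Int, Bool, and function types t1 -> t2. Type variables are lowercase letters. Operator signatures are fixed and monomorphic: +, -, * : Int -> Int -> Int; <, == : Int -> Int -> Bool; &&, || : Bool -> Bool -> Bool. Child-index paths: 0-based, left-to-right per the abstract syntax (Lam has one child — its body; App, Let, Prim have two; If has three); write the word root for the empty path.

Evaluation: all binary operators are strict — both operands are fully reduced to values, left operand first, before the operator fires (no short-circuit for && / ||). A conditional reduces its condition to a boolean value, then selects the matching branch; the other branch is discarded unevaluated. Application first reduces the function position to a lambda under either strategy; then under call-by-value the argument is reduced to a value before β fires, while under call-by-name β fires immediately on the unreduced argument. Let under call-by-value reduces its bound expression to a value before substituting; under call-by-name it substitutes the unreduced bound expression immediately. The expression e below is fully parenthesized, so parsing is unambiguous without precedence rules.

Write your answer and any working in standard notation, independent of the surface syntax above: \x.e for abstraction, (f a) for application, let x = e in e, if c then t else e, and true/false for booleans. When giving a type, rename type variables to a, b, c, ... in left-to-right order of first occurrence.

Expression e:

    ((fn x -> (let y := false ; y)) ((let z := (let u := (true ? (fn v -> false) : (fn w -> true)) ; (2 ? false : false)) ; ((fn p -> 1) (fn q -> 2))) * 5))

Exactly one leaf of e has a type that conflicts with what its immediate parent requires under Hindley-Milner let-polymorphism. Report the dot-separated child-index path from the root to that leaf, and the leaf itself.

Working:
let y : Bool
y : Bool
\x._ : a -> Bool
  unify Bool ~ Bool
\v._ : b -> Bool
\w._ : c -> Bool
  unify b -> Bool ~ c -> Bool
  unify b ~ c
  unify Bool ~ Bool
let u : forall. c -> Bool
  unify Int ~ Bool
  FAIL: mismatch Int ~ Bool

Answer: 1.0.0.1.0 : 2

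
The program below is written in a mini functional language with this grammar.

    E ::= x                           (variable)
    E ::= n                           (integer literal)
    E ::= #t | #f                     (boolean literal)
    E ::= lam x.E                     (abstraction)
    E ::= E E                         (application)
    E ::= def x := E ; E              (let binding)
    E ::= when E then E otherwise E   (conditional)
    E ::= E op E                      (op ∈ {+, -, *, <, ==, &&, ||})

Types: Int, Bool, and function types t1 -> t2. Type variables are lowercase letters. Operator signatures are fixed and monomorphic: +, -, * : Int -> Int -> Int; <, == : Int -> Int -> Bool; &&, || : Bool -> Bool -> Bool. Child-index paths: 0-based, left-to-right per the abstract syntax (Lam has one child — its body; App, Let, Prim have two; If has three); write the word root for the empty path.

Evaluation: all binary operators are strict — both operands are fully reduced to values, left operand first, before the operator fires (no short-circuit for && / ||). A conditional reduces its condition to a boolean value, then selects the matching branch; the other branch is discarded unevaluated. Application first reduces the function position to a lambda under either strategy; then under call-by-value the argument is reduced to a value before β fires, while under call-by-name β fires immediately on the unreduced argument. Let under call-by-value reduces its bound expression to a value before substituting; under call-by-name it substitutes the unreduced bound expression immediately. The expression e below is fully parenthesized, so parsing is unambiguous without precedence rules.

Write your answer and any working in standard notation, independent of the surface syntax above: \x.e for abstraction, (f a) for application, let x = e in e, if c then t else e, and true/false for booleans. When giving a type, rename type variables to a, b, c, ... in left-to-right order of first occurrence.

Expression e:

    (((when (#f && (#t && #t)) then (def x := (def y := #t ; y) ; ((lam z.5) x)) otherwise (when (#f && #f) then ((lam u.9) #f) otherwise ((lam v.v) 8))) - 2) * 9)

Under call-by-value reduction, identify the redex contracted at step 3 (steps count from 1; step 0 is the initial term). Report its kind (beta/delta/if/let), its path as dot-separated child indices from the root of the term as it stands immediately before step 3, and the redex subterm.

Answer: if at 0.0 : (if false then (let x = (let y = true in y) in ((\z.5) x)) else (if (false && false) then ((\u.9) false) else ((\v.v) 8)))

Working:
step 0: (((if (false && (true && true)) then (let x = (let y = true in y) in ((\z.5) x)) else (if (false && false) then ((\u.9) false) else ((\v.v) 8))) - 2) * 9)
step 1: [delta@0.0.0.1] (((if (false && true) then (let x = (let y = true in y) in ((\z.5) x)) else (if (false && false) then ((\u.9) false) else ((\v.v) 8))) - 2) * 9)
step 2: [delta@0.0.0] (((if false then (let x = (let y = true in y) in ((\z.5) x)) else (if (false && false) then ((\u.9) false) else ((\v.v) 8))) - 2) * 9)
step 3: [if@0.0] (((if (false && false) then ((\u.9) false) else ((\v.v) 8)) - 2) * 9)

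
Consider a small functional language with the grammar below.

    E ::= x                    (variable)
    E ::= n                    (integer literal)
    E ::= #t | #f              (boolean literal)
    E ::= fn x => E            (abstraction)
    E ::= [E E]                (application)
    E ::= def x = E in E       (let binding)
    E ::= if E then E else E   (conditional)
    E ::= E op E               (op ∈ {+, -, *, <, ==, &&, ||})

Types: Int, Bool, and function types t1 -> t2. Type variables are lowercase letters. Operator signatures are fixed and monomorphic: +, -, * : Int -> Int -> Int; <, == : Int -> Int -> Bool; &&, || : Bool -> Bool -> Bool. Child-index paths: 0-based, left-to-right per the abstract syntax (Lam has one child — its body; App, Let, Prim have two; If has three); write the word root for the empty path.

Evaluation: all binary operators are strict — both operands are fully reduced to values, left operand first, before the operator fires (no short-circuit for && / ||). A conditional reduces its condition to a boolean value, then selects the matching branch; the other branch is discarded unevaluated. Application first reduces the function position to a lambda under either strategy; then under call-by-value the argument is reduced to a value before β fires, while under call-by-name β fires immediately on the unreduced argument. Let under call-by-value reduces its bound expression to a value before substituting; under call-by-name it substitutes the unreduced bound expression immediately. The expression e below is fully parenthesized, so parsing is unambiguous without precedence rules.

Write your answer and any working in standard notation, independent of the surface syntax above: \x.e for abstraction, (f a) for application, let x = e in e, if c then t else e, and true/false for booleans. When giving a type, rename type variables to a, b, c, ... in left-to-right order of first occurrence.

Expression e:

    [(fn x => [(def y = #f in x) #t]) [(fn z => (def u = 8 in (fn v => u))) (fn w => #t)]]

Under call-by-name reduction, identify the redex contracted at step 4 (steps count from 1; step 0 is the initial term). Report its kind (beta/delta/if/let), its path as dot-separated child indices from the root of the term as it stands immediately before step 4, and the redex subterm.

Working:
step 0: ((\x.((let y = false in x) true)) ((\z.(let u = 8 in (\v.u))) (\w.true)))
step 1: [beta@root] ((let y = false in ((\z.(let u = 8 in (\v.u))) (\w.true))) true)
step 2: [let@0] (((\z.(let u = 8 in (\v.u))) (\w.true)) true)
step 3: [beta@0] ((let u = 8 in (\v.u)) true)
step 4: [let@0] ((\v.8) true)

Answer: let at 0 : (let u = 8 in (\v.u))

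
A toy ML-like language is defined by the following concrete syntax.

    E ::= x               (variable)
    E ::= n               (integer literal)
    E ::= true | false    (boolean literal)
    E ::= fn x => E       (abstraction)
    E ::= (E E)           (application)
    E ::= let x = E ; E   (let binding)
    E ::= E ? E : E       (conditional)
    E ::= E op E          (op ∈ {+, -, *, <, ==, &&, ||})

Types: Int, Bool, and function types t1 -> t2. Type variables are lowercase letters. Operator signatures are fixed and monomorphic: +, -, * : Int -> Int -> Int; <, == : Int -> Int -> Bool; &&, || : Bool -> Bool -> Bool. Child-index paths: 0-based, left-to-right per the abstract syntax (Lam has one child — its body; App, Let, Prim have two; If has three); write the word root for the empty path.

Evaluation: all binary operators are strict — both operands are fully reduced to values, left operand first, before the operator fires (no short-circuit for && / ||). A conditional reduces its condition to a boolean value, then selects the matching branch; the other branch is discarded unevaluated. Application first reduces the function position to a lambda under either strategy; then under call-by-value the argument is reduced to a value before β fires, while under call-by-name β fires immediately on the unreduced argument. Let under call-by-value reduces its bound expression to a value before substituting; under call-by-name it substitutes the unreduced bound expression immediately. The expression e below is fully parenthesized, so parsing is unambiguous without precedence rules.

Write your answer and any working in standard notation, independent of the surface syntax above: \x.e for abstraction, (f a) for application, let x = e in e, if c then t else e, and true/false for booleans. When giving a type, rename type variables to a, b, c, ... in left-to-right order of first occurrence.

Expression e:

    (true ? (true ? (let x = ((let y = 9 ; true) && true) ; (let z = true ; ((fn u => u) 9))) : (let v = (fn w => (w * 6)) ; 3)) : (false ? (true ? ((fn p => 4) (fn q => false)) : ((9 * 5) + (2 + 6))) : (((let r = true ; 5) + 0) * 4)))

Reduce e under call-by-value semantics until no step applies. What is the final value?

Trace:
step 0: (if true then (if true then (let x = ((let y = 9 in true) && true) in (let z = true in ((\u.u) 9))) else (let v = (\w.(w * 6)) in 3)) else (if false then (if true then ((\p.4) (\q.false)) else ((9 * 5) + (2 + 6))) else (((let r = true in 5) + 0) * 4)))
step 1: [if@root] (if true then (let x = ((let y = 9 in true) && true) in (let z = true in ((\u.u) 9))) else (let v = (\w.(w * 6)) in 3))
step 2: [if@root] (let x = ((let y = 9 in true) && true) in (let z = true in ((\u.u) 9)))
step 3: [let@0.0] (let x = (true && true) in (let z = true in ((\u.u) 9)))
step 4: [delta@0] (let x = true in (let z = true in ((\u.u) 9)))
step 5: [let@root] (let z = true in ((\u.u) 9))
step 6: [let@root] ((\u.u) 9)
step 7: [beta@root] 9

Answer: 9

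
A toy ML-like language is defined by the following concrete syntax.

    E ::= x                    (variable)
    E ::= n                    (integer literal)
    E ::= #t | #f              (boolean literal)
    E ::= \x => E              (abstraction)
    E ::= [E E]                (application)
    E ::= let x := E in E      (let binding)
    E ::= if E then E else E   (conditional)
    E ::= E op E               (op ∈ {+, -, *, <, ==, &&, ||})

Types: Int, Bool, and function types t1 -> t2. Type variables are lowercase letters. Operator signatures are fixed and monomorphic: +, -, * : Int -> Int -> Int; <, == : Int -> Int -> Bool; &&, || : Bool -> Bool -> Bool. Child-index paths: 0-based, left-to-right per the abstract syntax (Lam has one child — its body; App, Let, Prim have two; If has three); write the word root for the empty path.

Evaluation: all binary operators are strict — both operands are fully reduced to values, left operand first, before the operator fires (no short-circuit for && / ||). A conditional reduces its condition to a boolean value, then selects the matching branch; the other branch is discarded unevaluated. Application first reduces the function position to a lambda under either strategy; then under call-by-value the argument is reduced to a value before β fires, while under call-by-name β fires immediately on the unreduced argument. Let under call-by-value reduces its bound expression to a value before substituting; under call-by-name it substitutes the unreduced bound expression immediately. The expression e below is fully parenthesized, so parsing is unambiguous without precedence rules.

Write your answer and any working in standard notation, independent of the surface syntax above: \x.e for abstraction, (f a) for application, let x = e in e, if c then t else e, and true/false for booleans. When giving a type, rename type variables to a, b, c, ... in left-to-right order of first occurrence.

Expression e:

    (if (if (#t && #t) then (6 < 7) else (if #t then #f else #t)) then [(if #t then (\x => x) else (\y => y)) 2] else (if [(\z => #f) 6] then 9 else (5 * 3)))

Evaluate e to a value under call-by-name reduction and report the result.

Answer: 2

Working:
step 0: (if (if (true && true) then (6 < 7) else (if true then false else true)) then ((if true then (\x.x) else (\y.y)) 2) else (if ((\z.false) 6) then 9 else (5 * 3)))
step 1: [delta@0.0] (if (if true then (6 < 7) else (if true then false else true)) then ((if true then (\x.x) else (\y.y)) 2) else (if ((\z.false) 6) then 9 else (5 * 3)))
step 2: [if@0] (if (6 < 7) then ((if true then (\x.x) else (\y.y)) 2) else (if ((\z.false) 6) then 9 else (5 * 3)))
step 3: [delta@0] (if true then ((if true then (\x.x) else (\y.y)) 2) else (if ((\z.false) 6) then 9 else (5 * 3)))
step 4: [if@root] ((if true then (\x.x) else (\y.y)) 2)
step 5: [if@0] ((\x.x) 2)
step 6: [beta@root] 2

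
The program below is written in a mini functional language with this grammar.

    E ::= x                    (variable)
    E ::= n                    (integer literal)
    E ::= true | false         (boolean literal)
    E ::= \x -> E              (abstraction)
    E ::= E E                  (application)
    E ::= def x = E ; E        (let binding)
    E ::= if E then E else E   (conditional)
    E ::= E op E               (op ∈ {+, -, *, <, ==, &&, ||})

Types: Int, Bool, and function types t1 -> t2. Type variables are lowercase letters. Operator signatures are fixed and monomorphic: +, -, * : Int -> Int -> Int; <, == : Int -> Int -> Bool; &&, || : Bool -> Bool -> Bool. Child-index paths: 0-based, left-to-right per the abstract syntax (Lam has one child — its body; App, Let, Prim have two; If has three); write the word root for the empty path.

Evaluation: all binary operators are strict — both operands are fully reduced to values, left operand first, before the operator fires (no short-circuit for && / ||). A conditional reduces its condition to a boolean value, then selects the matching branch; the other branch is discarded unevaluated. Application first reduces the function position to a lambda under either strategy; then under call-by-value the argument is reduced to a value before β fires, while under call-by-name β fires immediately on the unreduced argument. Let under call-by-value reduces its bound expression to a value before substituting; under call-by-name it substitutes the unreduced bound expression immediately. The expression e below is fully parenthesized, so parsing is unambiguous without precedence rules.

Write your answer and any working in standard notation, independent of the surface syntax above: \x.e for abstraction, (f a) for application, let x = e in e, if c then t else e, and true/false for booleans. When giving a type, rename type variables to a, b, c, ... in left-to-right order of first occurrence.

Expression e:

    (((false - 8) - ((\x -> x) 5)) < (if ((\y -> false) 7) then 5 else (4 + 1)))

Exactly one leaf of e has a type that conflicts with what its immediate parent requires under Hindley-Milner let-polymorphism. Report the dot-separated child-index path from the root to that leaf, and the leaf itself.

Trace:
  unify Bool ~ Int
  FAIL: mismatch Bool ~ Int

Answer: 0.0.0 : false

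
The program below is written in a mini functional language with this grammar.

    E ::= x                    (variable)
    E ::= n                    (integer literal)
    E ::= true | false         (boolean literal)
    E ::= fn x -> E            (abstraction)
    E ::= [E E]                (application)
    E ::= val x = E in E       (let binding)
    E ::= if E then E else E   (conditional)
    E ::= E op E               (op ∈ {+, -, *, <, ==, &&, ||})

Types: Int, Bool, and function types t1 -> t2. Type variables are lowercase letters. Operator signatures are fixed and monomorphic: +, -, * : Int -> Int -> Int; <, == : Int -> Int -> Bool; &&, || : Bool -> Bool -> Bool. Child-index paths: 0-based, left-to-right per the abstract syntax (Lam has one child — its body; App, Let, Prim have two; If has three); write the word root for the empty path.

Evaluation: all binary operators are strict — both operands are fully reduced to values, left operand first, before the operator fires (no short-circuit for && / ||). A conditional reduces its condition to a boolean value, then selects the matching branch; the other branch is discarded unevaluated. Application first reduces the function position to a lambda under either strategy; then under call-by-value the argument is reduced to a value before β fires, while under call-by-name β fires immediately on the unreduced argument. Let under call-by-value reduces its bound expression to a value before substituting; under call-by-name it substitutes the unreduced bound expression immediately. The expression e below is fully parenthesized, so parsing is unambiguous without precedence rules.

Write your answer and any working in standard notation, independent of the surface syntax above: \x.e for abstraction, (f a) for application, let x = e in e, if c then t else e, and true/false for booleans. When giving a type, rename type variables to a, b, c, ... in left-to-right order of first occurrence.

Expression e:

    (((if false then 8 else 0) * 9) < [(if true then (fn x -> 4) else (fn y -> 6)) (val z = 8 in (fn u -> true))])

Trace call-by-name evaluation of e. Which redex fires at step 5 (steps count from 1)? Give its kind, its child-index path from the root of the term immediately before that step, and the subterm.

Trace:
step 0: (((if false then 8 else 0) * 9) < ((if true then (\x.4) else (\y.6)) (let z = 8 in (\u.true))))
step 1: [if@0.0] ((0 * 9) < ((if true then (\x.4) else (\y.6)) (let z = 8 in (\u.true))))
step 2: [delta@0] (0 < ((if true then (\x.4) else (\y.6)) (let z = 8 in (\u.true))))
step 3: [if@1.0] (0 < ((\x.4) (let z = 8 in (\u.true))))
step 4: [beta@1] (0 < 4)
step 5: [delta@root] true

Answer: delta at root : (0 < 4)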